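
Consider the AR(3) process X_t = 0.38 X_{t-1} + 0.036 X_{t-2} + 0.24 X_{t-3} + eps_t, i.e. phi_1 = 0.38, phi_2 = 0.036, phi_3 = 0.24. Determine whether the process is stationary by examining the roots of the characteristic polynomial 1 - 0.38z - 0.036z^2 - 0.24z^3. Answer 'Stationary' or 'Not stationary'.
\text{Stationary}

The AR(p) characteristic polynomial is P(z) = 1 - 0.38z - 0.036z^2 - 0.24z^3.
Stationarity requires all roots to lie outside the unit circle, i.e. |z| > 1 for every root.
Degree 3: look for a simple real root z0 first, then factor out (1 - z/z0) and solve the remaining quadratic.
Testing z0 = 1.25: P(1.25) = 1 + (-0.38)(1.25) + (-0.036)(1.25)^2 + (-0.24)(1.25)^3
  = 1 + (-0.475) + (-0.05625) + (-0.46875) = 0.  So z_0 = 1.25 is a root, |z_0| = 1.25.
Divide out the factor (1 - 0.8 z) = (1 - z/z0) (since 1/z0 = 0.8):
  P(z) = (1 - 0.8 z)(1 + (0.42) z + (0.3) z^2)
  [check: z-coef 0.42 - (0.8) = -0.38; z^2-coef 0.3 - (0.8)(0.42) = -0.036; z^3-coef -(0.8)(0.3) = -0.24.]
Remaining roots from the quadratic factor 1 + (0.42) z + (0.3) z^2:
  Set 1 + (0.42) z + (0.3) z^2 = 0, i.e. a z^2 + b z + c = 0 with a = 0.3, b = 0.42, c = 1.
  Discriminant D = b^2 - 4ac = (0.42)^2 - 4*(0.3)*1 = 0.1764 - (1.2) = -1.0236.
  D < 0, so the roots are the complex-conjugate pair z = (-b +/- i sqrt(-D)) / (2a) = -0.7 +/- 1.6862i.
  For a conjugate pair |z|^2 = z * conj(z) = (product of roots) = c/a = 1/(0.3) = 3.333333, so |z| = sqrt(3.333333) = 1.8257 for both roots.
Moduli of all roots: 1.2500, 1.8257, 1.8257.
All moduli strictly greater than 1? Yes.
Verdict: Stationary.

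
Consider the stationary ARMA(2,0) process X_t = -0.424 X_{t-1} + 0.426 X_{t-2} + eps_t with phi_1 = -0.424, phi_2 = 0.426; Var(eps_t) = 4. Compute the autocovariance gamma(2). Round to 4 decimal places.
\gamma(2) = 7.9504

Multiply the model equation by X_{t-k} and take expectations. With theta_0 = psi_0 = 1 and psi_j the MA(infinity) weights, this gives
  gamma(k) - sum_i phi_i gamma(k-i) = c_k,
  c_k = sigma^2 * sum_{j=k..q} theta_j psi_{j-k}   (c_k = 0 for k > q),
using gamma(-m) = gamma(m).
Pure AR (q = 0): c_0 = sigma^2 = 4, c_k = 0 for k >= 1.
Equations for k = 0, 1, 2 (AR order 2, c_2 = 0):
  (E0) gamma(0) = phi_1 gamma(1) + phi_2 gamma(2) + c_0
  (E1) gamma(1) = phi_1 gamma(0) + phi_2 gamma(1) + c_1
  (E2) gamma(2) = phi_1 gamma(1) + phi_2 gamma(0)
From (E1): gamma(1) = A gamma(0) + B with
  A = phi_1 / (1 - phi_2) = -0.424 / 0.574 = -0.738676,   B = c_1 / (1 - phi_2) = 0 / 0.574 = 0.
Insert (E2) into (E0): gamma(0) (1 - phi_2^2) = phi_1 (1 + phi_2) gamma(1) + c_0.
  phi_1 (1 + phi_2) = (-0.424)(1.426) = -0.604624,   1 - phi_2^2 = 0.818524.
Replace gamma(1) by A gamma(0) + B and collect gamma(0):
  gamma(0) [0.818524 - (-0.604624)(-0.738676)] = c_0 = 4
  gamma(0) * 0.371903 = 4
  gamma(0) = 4 / 0.371903 = 10.755499.
  gamma(1) = A gamma(0) = (-0.738676)(10.755499) = -7.944828.
  gamma(2) = phi_1 gamma(1) + phi_2 gamma(0) = (-0.424)(-7.944828) + (0.426)(10.755499) = 7.95045.
Therefore gamma(2) = 7.9504 (to 4 decimal places).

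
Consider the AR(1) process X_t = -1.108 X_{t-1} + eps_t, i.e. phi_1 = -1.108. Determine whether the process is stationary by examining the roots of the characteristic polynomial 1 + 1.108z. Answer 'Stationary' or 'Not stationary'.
\text{Not stationary}

The AR(p) characteristic polynomial is P(z) = 1 + 1.108z.
Stationarity requires all roots to lie outside the unit circle, i.e. |z| > 1 for every root.
This is linear in z: 1 + (1.108) z = 0  =>  z = -1/(1.108) = -0.902527,  |z| = 0.902527.
Moduli of all roots: 0.9025.
All moduli strictly greater than 1? No.
Verdict: Not stationary.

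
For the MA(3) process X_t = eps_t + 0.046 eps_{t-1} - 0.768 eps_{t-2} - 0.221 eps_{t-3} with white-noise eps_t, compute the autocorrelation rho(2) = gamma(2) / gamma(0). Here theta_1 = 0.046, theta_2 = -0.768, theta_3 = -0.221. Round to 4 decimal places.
\rho(2) = -0.4743

For an MA(q) process with theta_0 = 1, the autocovariance is
  gamma(k) = sigma^2 * sum_{i=0..q-k} theta_i * theta_{i+k},
and rho(k) = gamma(k) / gamma(0). Sigma^2 cancels.
  numerator   = (1)*(-0.768) + (0.046)*(-0.221) = -0.778166.
  denominator = (1)^2 + (0.046)^2 + (-0.768)^2 + (-0.221)^2 = 1.640781.
  rho(2) = -0.778166 / 1.640781 = -0.4743.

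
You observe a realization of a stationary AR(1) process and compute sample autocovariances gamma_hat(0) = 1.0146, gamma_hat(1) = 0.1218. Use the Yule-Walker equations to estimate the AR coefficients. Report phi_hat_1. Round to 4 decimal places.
\hat\phi_{1} = 0.1200

The Yule-Walker equations for an AR(p) process read, in matrix form,
  Gamma_p phi = r_p,   with   (Gamma_p)_{ij} = gamma(|i - j|),
                       (r_p)_i = gamma(i),   i,j = 1..p.
Substitute the sample gammas (Toeplitz matrix and right-hand side of size 1):
  Gamma_p = [[1.0146]]
  r_p     = [0.1218]
With p = 1 this is the single equation gamma(0) phi_1 = gamma(1):
  phi_hat_1 = gamma(1) / gamma(0) = 0.1218 / 1.0146 = 0.1200.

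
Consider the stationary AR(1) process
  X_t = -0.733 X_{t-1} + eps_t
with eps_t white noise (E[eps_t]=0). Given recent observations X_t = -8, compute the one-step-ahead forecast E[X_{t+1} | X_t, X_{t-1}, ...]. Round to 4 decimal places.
E[X_{t+1} \mid \mathcal F_t] = 5.8640

For an AR(p) model X_t = c + sum_i phi_i X_{t-i} + eps_t, the
one-step-ahead conditional mean is
  E[X_{t+1} | X_t, ...] = c + sum_i phi_i X_{t+1-i}.
Substitute known values:
  E[X_{t+1} | ...] = (-0.733) * (-8)
                   = 5.8640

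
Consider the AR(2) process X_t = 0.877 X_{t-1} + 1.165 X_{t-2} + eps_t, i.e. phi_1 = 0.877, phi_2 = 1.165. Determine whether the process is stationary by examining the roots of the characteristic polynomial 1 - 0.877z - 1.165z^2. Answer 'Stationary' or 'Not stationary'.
\text{Not stationary}

The AR(p) characteristic polynomial is P(z) = 1 - 0.877z - 1.165z^2.
Stationarity requires all roots to lie outside the unit circle, i.e. |z| > 1 for every root.
Set 1 + (-0.877) z + (-1.165) z^2 = 0, i.e. a z^2 + b z + c = 0 with a = -1.165, b = -0.877, c = 1.
Discriminant D = b^2 - 4ac = (-0.877)^2 - 4*(-1.165)*1 = 0.769129 - (-4.66) = 5.429129.
D >= 0, so the roots are real: z = (-b +/- sqrt(D)) / (2a) = (0.877 +/- 2.330049) / (-2.33).
  z_1 = (0.877 + 2.330049) / (-2.33) = -1.3764,   |z_1| = 1.3764.
  z_2 = (0.877 - 2.330049) / (-2.33) = 0.6236,   |z_2| = 0.6236.
Moduli of all roots: 1.3764, 0.6236.
All moduli strictly greater than 1? No.
Verdict: Not stationary.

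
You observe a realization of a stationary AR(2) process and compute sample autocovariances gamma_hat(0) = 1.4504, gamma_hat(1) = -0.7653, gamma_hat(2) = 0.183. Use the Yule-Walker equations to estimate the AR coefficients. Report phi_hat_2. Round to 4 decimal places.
\hat\phi_{2} = -0.2110

The Yule-Walker equations for an AR(p) process read, in matrix form,
  Gamma_p phi = r_p,   with   (Gamma_p)_{ij} = gamma(|i - j|),
                       (r_p)_i = gamma(i),   i,j = 1..p.
Substitute the sample gammas (Toeplitz matrix and right-hand side of size 2):
  Gamma_p = [[1.4504, -0.7653], [-0.7653, 1.4504]]
  r_p     = [-0.7653, 0.183]
Written out:
  1.4504 phi_1 - 0.7653 phi_2 = -0.7653
  -0.7653 phi_1 + 1.4504 phi_2 = 0.183
Solve by Cramer's rule:
  det = gamma(0)^2 - gamma(1)^2 = (1.4504)^2 - (-0.7653)^2 = 2.10366016 - 0.58568409 = 1.51797607
  phi_hat_1 = [gamma(1) gamma(0) - gamma(1) gamma(2)] / det = [(-0.7653)(1.4504) - (-0.7653)(0.183)] / 1.51797607 = -0.96994122 / 1.51797607 = -0.639
  phi_hat_2 = [gamma(0) gamma(2) - gamma(1)^2] / det = [(1.4504)(0.183) - (-0.7653)^2] / 1.51797607 = -0.32026089 / 1.51797607 = -0.211
So phi_hat = [-0.6390, -0.2110].
Therefore phi_hat_2 = -0.2110.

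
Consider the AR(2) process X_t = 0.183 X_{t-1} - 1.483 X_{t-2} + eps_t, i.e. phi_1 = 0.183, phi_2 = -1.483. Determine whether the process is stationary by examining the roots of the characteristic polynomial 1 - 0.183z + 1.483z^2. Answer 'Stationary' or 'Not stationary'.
\text{Not stationary}

The AR(p) characteristic polynomial is P(z) = 1 - 0.183z + 1.483z^2.
Stationarity requires all roots to lie outside the unit circle, i.e. |z| > 1 for every root.
Set 1 + (-0.183) z + (1.483) z^2 = 0, i.e. a z^2 + b z + c = 0 with a = 1.483, b = -0.183, c = 1.
Discriminant D = b^2 - 4ac = (-0.183)^2 - 4*(1.483)*1 = 0.033489 - (5.932) = -5.898511.
D < 0, so the roots are the complex-conjugate pair z = (-b +/- i sqrt(-D)) / (2a) = 0.0617 +/- 0.8188i.
For a conjugate pair |z|^2 = z * conj(z) = (product of roots) = c/a = 1/(1.483) = 0.674309, so |z| = sqrt(0.674309) = 0.8212 for both roots.
Moduli of all roots: 0.8212, 0.8212.
All moduli strictly greater than 1? No.
Verdict: Not stationary.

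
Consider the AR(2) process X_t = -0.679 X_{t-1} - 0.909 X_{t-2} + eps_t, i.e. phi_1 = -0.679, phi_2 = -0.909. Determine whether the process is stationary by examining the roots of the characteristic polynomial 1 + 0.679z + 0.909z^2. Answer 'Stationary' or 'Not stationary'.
\text{Stationary}

The AR(p) characteristic polynomial is P(z) = 1 + 0.679z + 0.909z^2.
Stationarity requires all roots to lie outside the unit circle, i.e. |z| > 1 for every root.
Set 1 + (0.679) z + (0.909) z^2 = 0, i.e. a z^2 + b z + c = 0 with a = 0.909, b = 0.679, c = 1.
Discriminant D = b^2 - 4ac = (0.679)^2 - 4*(0.909)*1 = 0.461041 - (3.636) = -3.174959.
D < 0, so the roots are the complex-conjugate pair z = (-b +/- i sqrt(-D)) / (2a) = -0.3735 +/- 0.9801i.
For a conjugate pair |z|^2 = z * conj(z) = (product of roots) = c/a = 1/(0.909) = 1.10011, so |z| = sqrt(1.10011) = 1.0489 for both roots.
Moduli of all roots: 1.0489, 1.0489.
All moduli strictly greater than 1? Yes.
Verdict: Stationary.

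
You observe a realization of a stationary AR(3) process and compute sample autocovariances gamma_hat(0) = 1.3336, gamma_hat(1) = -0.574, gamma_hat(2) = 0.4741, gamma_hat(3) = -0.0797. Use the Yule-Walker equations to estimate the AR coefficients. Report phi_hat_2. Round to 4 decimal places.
\hat\phi_{2} = 0.2750

The Yule-Walker equations for an AR(p) process read, in matrix form,
  Gamma_p phi = r_p,   with   (Gamma_p)_{ij} = gamma(|i - j|),
                       (r_p)_i = gamma(i),   i,j = 1..p.
Substitute the sample gammas (Toeplitz matrix and right-hand side of size 3):
  Gamma_p = [[1.3336, -0.574, 0.4741], [-0.574, 1.3336, -0.574], [0.4741, -0.574, 1.3336]]
  r_p     = [-0.574, 0.4741, -0.0797]
Written out (R1..R3):
  (R1) 1.3336 phi_1 - 0.574 phi_2 + 0.4741 phi_3 = -0.574
  (R2) -0.574 phi_1 + 1.3336 phi_2 - 0.574 phi_3 = 0.4741
  (R3) 0.4741 phi_1 - 0.574 phi_2 + 1.3336 phi_3 = -0.0797
Gaussian elimination:
  R2 <- R2 - (-0.574/1.3336) R1 = R2 - (-0.430414) R1:  1.086542 phi_2 - 0.369941 phi_3 = 0.227042
  R3 <- R3 - (0.4741/1.3336) R1 = R3 - (0.355504) R1:  -0.369941 phi_2 + 1.165056 phi_3 = 0.124359
  R3 <- R3 - (-0.369941/1.086542) R2 = R3 - (-0.340475) R2:  1.0391 phi_3 = 0.201662
Back-substitution:
  phi_hat_3 = 0.201662 / 1.0391 = 0.194073
  phi_hat_2 = (0.227042 - (-0.369941)(0.194073)) / 1.086542 = 0.275036
  phi_hat_1 = (-0.574 - (-0.574)(0.275036) - (0.4741)(0.194073)) / 1.3336 = -0.381029
So phi_hat = [-0.3810, 0.2750, 0.1941].
Therefore phi_hat_2 = 0.2750.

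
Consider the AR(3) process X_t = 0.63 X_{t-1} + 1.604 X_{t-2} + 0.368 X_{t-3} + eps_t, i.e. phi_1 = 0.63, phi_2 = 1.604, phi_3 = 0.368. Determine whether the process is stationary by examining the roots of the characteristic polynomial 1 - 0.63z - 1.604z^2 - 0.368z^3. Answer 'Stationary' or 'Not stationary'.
\text{Not stationary}

The AR(p) characteristic polynomial is P(z) = 1 - 0.63z - 1.604z^2 - 0.368z^3.
Stationarity requires all roots to lie outside the unit circle, i.e. |z| > 1 for every root.
Degree 3: look for a simple real root z0 first, then factor out (1 - z/z0) and solve the remaining quadratic.
Testing z0 = -1.25: P(-1.25) = 1 + (-0.63)(-1.25) + (-1.604)(-1.25)^2 + (-0.368)(-1.25)^3
  = 1 + (0.7875) + (-2.50625) + (0.71875) = 0.  So z_0 = -1.25 is a root, |z_0| = 1.25.
Divide out the factor (1 + 0.8 z) = (1 - z/z0) (since 1/z0 = -0.8):
  P(z) = (1 + 0.8 z)(1 + (-1.43) z + (-0.46) z^2)
  [check: z-coef -1.43 - (-0.8) = -0.63; z^2-coef -0.46 - (-0.8)(-1.43) = -1.604; z^3-coef -(-0.8)(-0.46) = -0.368.]
Remaining roots from the quadratic factor 1 + (-1.43) z + (-0.46) z^2:
  Set 1 + (-1.43) z + (-0.46) z^2 = 0, i.e. a z^2 + b z + c = 0 with a = -0.46, b = -1.43, c = 1.
  Discriminant D = b^2 - 4ac = (-1.43)^2 - 4*(-0.46)*1 = 2.0449 - (-1.84) = 3.8849.
  D >= 0, so the roots are real: z = (-b +/- sqrt(D)) / (2a) = (1.43 +/- 1.971015) / (-0.92).
    z_1 = (1.43 + 1.971015) / (-0.92) = -3.6968,   |z_1| = 3.6968.
    z_2 = (1.43 - 1.971015) / (-0.92) = 0.5881,   |z_2| = 0.5881.
Moduli of all roots: 1.2500, 3.6968, 0.5881.
All moduli strictly greater than 1? No.
Verdict: Not stationary.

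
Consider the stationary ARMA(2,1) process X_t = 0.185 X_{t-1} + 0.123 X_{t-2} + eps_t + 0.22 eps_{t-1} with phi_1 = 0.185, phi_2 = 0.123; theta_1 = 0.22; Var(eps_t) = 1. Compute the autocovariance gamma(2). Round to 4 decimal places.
\gamma(2) = 0.2429

Multiply the model equation by X_{t-k} and take expectations. With theta_0 = psi_0 = 1 and psi_j the MA(infinity) weights, this gives
  gamma(k) - sum_i phi_i gamma(k-i) = c_k,
  c_k = sigma^2 * sum_{j=k..q} theta_j psi_{j-k}   (c_k = 0 for k > q),
using gamma(-m) = gamma(m).
psi-weights needed (psi_j = theta_j + sum_i phi_i psi_{j-i}):
  psi_1 = theta_1 + phi_1 = 0.22 + (0.185) = 0.405
Right-hand sides:
  c_0 = sigma^2 (1 + theta_1 psi_1) = 1 * (1 + (0.22)(0.405)) = 1 * 1.0891 = 1.0891
  c_1 = sigma^2 theta_1 = 1 * (0.22) = 0.22
  c_2 = 0
Equations for k = 0, 1, 2 (AR order 2, c_2 = 0):
  (E0) gamma(0) = phi_1 gamma(1) + phi_2 gamma(2) + c_0
  (E1) gamma(1) = phi_1 gamma(0) + phi_2 gamma(1) + c_1
  (E2) gamma(2) = phi_1 gamma(1) + phi_2 gamma(0)
From (E1): gamma(1) = A gamma(0) + B with
  A = phi_1 / (1 - phi_2) = 0.185 / 0.877 = 0.210946,   B = c_1 / (1 - phi_2) = 0.22 / 0.877 = 0.250855.
Insert (E2) into (E0): gamma(0) (1 - phi_2^2) = phi_1 (1 + phi_2) gamma(1) + c_0.
  phi_1 (1 + phi_2) = (0.185)(1.123) = 0.207755,   1 - phi_2^2 = 0.984871.
Replace gamma(1) by A gamma(0) + B and collect gamma(0):
  gamma(0) [0.984871 - (0.207755)(0.210946)] = (0.207755)(0.250855) + 1.0891
  gamma(0) * 0.941046 = 1.141216
  gamma(0) = 1.141216 / 0.941046 = 1.212711.
  gamma(1) = A gamma(0) + B = (0.210946)(1.212711) + (0.250855) = 0.506672.
  gamma(2) = phi_1 gamma(1) + phi_2 gamma(0) = (0.185)(0.506672) + (0.123)(1.212711) = 0.242898.
Therefore gamma(2) = 0.2429 (to 4 decimal places).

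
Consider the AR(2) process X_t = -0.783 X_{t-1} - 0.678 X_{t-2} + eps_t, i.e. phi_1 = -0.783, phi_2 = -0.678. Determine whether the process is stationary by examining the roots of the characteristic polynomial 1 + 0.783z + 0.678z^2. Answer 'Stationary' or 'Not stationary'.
\text{Stationary}

The AR(p) characteristic polynomial is P(z) = 1 + 0.783z + 0.678z^2.
Stationarity requires all roots to lie outside the unit circle, i.e. |z| > 1 for every root.
Set 1 + (0.783) z + (0.678) z^2 = 0, i.e. a z^2 + b z + c = 0 with a = 0.678, b = 0.783, c = 1.
Discriminant D = b^2 - 4ac = (0.783)^2 - 4*(0.678)*1 = 0.613089 - (2.712) = -2.098911.
D < 0, so the roots are the complex-conjugate pair z = (-b +/- i sqrt(-D)) / (2a) = -0.5774 +/- 1.0684i.
For a conjugate pair |z|^2 = z * conj(z) = (product of roots) = c/a = 1/(0.678) = 1.474926, so |z| = sqrt(1.474926) = 1.2145 for both roots.
Moduli of all roots: 1.2145, 1.2145.
All moduli strictly greater than 1? Yes.
Verdict: Stationary.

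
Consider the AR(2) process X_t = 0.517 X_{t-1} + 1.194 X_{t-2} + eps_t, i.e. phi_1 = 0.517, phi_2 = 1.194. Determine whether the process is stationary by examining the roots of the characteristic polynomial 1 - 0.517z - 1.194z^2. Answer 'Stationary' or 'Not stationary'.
\text{Not stationary}

The AR(p) characteristic polynomial is P(z) = 1 - 0.517z - 1.194z^2.
Stationarity requires all roots to lie outside the unit circle, i.e. |z| > 1 for every root.
Set 1 + (-0.517) z + (-1.194) z^2 = 0, i.e. a z^2 + b z + c = 0 with a = -1.194, b = -0.517, c = 1.
Discriminant D = b^2 - 4ac = (-0.517)^2 - 4*(-1.194)*1 = 0.267289 - (-4.776) = 5.043289.
D >= 0, so the roots are real: z = (-b +/- sqrt(D)) / (2a) = (0.517 +/- 2.245727) / (-2.388).
  z_1 = (0.517 + 2.245727) / (-2.388) = -1.1569,   |z_1| = 1.1569.
  z_2 = (0.517 - 2.245727) / (-2.388) = 0.7239,   |z_2| = 0.7239.
Moduli of all roots: 1.1569, 0.7239.
All moduli strictly greater than 1? No.
Verdict: Not stationary.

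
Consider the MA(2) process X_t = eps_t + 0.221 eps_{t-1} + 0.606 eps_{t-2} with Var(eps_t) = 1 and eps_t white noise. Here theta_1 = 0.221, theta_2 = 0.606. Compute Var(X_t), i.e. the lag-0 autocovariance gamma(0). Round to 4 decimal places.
\gamma(0) = 1.4161

For an MA(q) process X_t = eps_t + sum_i theta_i eps_{t-i} with
Var(eps_t) = sigma^2, the variance is
  gamma(0) = sigma^2 * (1 + sum_i theta_i^2).
  sum_i theta_i^2 = (0.221)^2 + (0.606)^2 = 0.048841 + 0.367236 = 0.416077.
  gamma(0) = 1 * (1 + 0.416077) = 1 * 1.416077 = 1.416077, which rounds to 1.4161.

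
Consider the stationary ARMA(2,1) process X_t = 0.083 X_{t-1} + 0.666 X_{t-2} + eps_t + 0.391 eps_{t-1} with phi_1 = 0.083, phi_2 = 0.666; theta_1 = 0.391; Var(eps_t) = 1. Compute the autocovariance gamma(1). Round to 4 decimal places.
\gamma(1) = 1.8119

Multiply the model equation by X_{t-k} and take expectations. With theta_0 = psi_0 = 1 and psi_j the MA(infinity) weights, this gives
  gamma(k) - sum_i phi_i gamma(k-i) = c_k,
  c_k = sigma^2 * sum_{j=k..q} theta_j psi_{j-k}   (c_k = 0 for k > q),
using gamma(-m) = gamma(m).
psi-weights needed (psi_j = theta_j + sum_i phi_i psi_{j-i}):
  psi_1 = theta_1 + phi_1 = 0.391 + (0.083) = 0.474
Right-hand sides:
  c_0 = sigma^2 (1 + theta_1 psi_1) = 1 * (1 + (0.391)(0.474)) = 1 * 1.185334 = 1.185334
  c_1 = sigma^2 theta_1 = 1 * (0.391) = 0.391
  c_2 = 0
Equations for k = 0, 1, 2 (AR order 2, c_2 = 0):
  (E0) gamma(0) = phi_1 gamma(1) + phi_2 gamma(2) + c_0
  (E1) gamma(1) = phi_1 gamma(0) + phi_2 gamma(1) + c_1
  (E2) gamma(2) = phi_1 gamma(1) + phi_2 gamma(0)
From (E1): gamma(1) = A gamma(0) + B with
  A = phi_1 / (1 - phi_2) = 0.083 / 0.334 = 0.248503,   B = c_1 / (1 - phi_2) = 0.391 / 0.334 = 1.170659.
Insert (E2) into (E0): gamma(0) (1 - phi_2^2) = phi_1 (1 + phi_2) gamma(1) + c_0.
  phi_1 (1 + phi_2) = (0.083)(1.666) = 0.138278,   1 - phi_2^2 = 0.556444.
Replace gamma(1) by A gamma(0) + B and collect gamma(0):
  gamma(0) [0.556444 - (0.138278)(0.248503)] = (0.138278)(1.170659) + 1.185334
  gamma(0) * 0.522082 = 1.34721
  gamma(0) = 1.34721 / 0.522082 = 2.58046.
  gamma(1) = A gamma(0) + B = (0.248503)(2.58046) + (1.170659) = 1.811911.
Therefore gamma(1) = 1.8119 (to 4 decimal places).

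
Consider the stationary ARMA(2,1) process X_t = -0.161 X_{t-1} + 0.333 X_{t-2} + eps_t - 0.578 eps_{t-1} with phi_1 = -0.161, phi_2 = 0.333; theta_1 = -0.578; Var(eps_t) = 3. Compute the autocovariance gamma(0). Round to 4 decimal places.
\gamma(0) = 5.7797

Multiply the model equation by X_{t-k} and take expectations. With theta_0 = psi_0 = 1 and psi_j the MA(infinity) weights, this gives
  gamma(k) - sum_i phi_i gamma(k-i) = c_k,
  c_k = sigma^2 * sum_{j=k..q} theta_j psi_{j-k}   (c_k = 0 for k > q),
using gamma(-m) = gamma(m).
psi-weights needed (psi_j = theta_j + sum_i phi_i psi_{j-i}):
  psi_1 = theta_1 + phi_1 = -0.578 + (-0.161) = -0.739
Right-hand sides:
  c_0 = sigma^2 (1 + theta_1 psi_1) = 3 * (1 + (-0.578)(-0.739)) = 3 * 1.427142 = 4.281426
  c_1 = sigma^2 theta_1 = 3 * (-0.578) = -1.734
  c_2 = 0
Equations for k = 0, 1, 2 (AR order 2, c_2 = 0):
  (E0) gamma(0) = phi_1 gamma(1) + phi_2 gamma(2) + c_0
  (E1) gamma(1) = phi_1 gamma(0) + phi_2 gamma(1) + c_1
  (E2) gamma(2) = phi_1 gamma(1) + phi_2 gamma(0)
From (E1): gamma(1) = A gamma(0) + B with
  A = phi_1 / (1 - phi_2) = -0.161 / 0.667 = -0.241379,   B = c_1 / (1 - phi_2) = -1.734 / 0.667 = -2.5997.
Insert (E2) into (E0): gamma(0) (1 - phi_2^2) = phi_1 (1 + phi_2) gamma(1) + c_0.
  phi_1 (1 + phi_2) = (-0.161)(1.333) = -0.214613,   1 - phi_2^2 = 0.889111.
Replace gamma(1) by A gamma(0) + B and collect gamma(0):
  gamma(0) [0.889111 - (-0.214613)(-0.241379)] = (-0.214613)(-2.5997) + 4.281426
  gamma(0) * 0.837308 = 4.839355
  gamma(0) = 4.839355 / 0.837308 = 5.779661.
Therefore gamma(0) = 5.7797 (to 4 decimal places).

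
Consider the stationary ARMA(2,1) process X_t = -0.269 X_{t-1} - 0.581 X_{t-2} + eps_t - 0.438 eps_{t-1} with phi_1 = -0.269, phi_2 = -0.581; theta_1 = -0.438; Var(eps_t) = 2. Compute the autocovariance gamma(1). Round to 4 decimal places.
\gamma(1) = -1.2634

Multiply the model equation by X_{t-k} and take expectations. With theta_0 = psi_0 = 1 and psi_j the MA(infinity) weights, this gives
  gamma(k) - sum_i phi_i gamma(k-i) = c_k,
  c_k = sigma^2 * sum_{j=k..q} theta_j psi_{j-k}   (c_k = 0 for k > q),
using gamma(-m) = gamma(m).
psi-weights needed (psi_j = theta_j + sum_i phi_i psi_{j-i}):
  psi_1 = theta_1 + phi_1 = -0.438 + (-0.269) = -0.707
Right-hand sides:
  c_0 = sigma^2 (1 + theta_1 psi_1) = 2 * (1 + (-0.438)(-0.707)) = 2 * 1.309666 = 2.619332
  c_1 = sigma^2 theta_1 = 2 * (-0.438) = -0.876
  c_2 = 0
Equations for k = 0, 1, 2 (AR order 2, c_2 = 0):
  (E0) gamma(0) = phi_1 gamma(1) + phi_2 gamma(2) + c_0
  (E1) gamma(1) = phi_1 gamma(0) + phi_2 gamma(1) + c_1
  (E2) gamma(2) = phi_1 gamma(1) + phi_2 gamma(0)
From (E1): gamma(1) = A gamma(0) + B with
  A = phi_1 / (1 - phi_2) = -0.269 / 1.581 = -0.170145,   B = c_1 / (1 - phi_2) = -0.876 / 1.581 = -0.55408.
Insert (E2) into (E0): gamma(0) (1 - phi_2^2) = phi_1 (1 + phi_2) gamma(1) + c_0.
  phi_1 (1 + phi_2) = (-0.269)(0.419) = -0.112711,   1 - phi_2^2 = 0.662439.
Replace gamma(1) by A gamma(0) + B and collect gamma(0):
  gamma(0) [0.662439 - (-0.112711)(-0.170145)] = (-0.112711)(-0.55408) + 2.619332
  gamma(0) * 0.643262 = 2.681783
  gamma(0) = 2.681783 / 0.643262 = 4.169038.
  gamma(1) = A gamma(0) + B = (-0.170145)(4.169038) + (-0.55408) = -1.263423.
Therefore gamma(1) = -1.2634 (to 4 decimal places).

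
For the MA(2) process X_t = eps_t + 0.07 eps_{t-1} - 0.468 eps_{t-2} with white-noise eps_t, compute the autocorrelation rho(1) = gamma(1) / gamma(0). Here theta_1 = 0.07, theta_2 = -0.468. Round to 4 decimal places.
\rho(1) = 0.0304

For an MA(q) process with theta_0 = 1, the autocovariance is
  gamma(k) = sigma^2 * sum_{i=0..q-k} theta_i * theta_{i+k},
and rho(k) = gamma(k) / gamma(0). Sigma^2 cancels.
  numerator   = (1)*(0.07) + (0.07)*(-0.468) = 0.03724.
  denominator = (1)^2 + (0.07)^2 + (-0.468)^2 = 1.223924.
  rho(1) = 0.03724 / 1.223924 = 0.0304.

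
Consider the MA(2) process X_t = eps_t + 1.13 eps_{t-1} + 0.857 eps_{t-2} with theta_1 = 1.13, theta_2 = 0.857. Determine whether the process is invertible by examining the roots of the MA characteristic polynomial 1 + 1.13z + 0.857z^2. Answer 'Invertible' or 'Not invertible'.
\text{Invertible}

The MA(q) characteristic polynomial is P(z) = 1 + 1.13z + 0.857z^2.
Invertibility requires all roots to lie outside the unit circle, i.e. |z| > 1 for every root.
Set 1 + (1.13) z + (0.857) z^2 = 0, i.e. a z^2 + b z + c = 0 with a = 0.857, b = 1.13, c = 1.
Discriminant D = b^2 - 4ac = (1.13)^2 - 4*(0.857)*1 = 1.2769 - (3.428) = -2.1511.
D < 0, so the roots are the complex-conjugate pair z = (-b +/- i sqrt(-D)) / (2a) = -0.6593 +/- 0.8557i.
For a conjugate pair |z|^2 = z * conj(z) = (product of roots) = c/a = 1/(0.857) = 1.166861, so |z| = sqrt(1.166861) = 1.0802 for both roots.
Moduli of all roots: 1.0802, 1.0802.
All moduli strictly greater than 1? Yes.
Verdict: Invertible.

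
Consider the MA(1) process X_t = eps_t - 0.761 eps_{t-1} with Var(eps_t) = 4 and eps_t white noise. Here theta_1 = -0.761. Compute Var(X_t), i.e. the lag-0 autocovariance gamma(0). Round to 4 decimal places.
\gamma(0) = 6.3165

For an MA(q) process X_t = eps_t + sum_i theta_i eps_{t-i} with
Var(eps_t) = sigma^2, the variance is
  gamma(0) = sigma^2 * (1 + sum_i theta_i^2).
  sum_i theta_i^2 = (-0.761)^2 = 0.579121.
  gamma(0) = 4 * (1 + 0.579121) = 4 * 1.579121 = 6.316484, which rounds to 6.3165.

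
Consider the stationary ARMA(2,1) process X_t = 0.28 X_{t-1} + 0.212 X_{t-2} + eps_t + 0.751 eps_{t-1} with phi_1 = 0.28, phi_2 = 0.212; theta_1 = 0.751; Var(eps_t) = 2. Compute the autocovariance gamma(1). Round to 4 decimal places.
\gamma(1) = 3.6926

Multiply the model equation by X_{t-k} and take expectations. With theta_0 = psi_0 = 1 and psi_j the MA(infinity) weights, this gives
  gamma(k) - sum_i phi_i gamma(k-i) = c_k,
  c_k = sigma^2 * sum_{j=k..q} theta_j psi_{j-k}   (c_k = 0 for k > q),
using gamma(-m) = gamma(m).
psi-weights needed (psi_j = theta_j + sum_i phi_i psi_{j-i}):
  psi_1 = theta_1 + phi_1 = 0.751 + (0.28) = 1.031
Right-hand sides:
  c_0 = sigma^2 (1 + theta_1 psi_1) = 2 * (1 + (0.751)(1.031)) = 2 * 1.774281 = 3.548562
  c_1 = sigma^2 theta_1 = 2 * (0.751) = 1.502
  c_2 = 0
Equations for k = 0, 1, 2 (AR order 2, c_2 = 0):
  (E0) gamma(0) = phi_1 gamma(1) + phi_2 gamma(2) + c_0
  (E1) gamma(1) = phi_1 gamma(0) + phi_2 gamma(1) + c_1
  (E2) gamma(2) = phi_1 gamma(1) + phi_2 gamma(0)
From (E1): gamma(1) = A gamma(0) + B with
  A = phi_1 / (1 - phi_2) = 0.28 / 0.788 = 0.35533,   B = c_1 / (1 - phi_2) = 1.502 / 0.788 = 1.906091.
Insert (E2) into (E0): gamma(0) (1 - phi_2^2) = phi_1 (1 + phi_2) gamma(1) + c_0.
  phi_1 (1 + phi_2) = (0.28)(1.212) = 0.33936,   1 - phi_2^2 = 0.955056.
Replace gamma(1) by A gamma(0) + B and collect gamma(0):
  gamma(0) [0.955056 - (0.33936)(0.35533)] = (0.33936)(1.906091) + 3.548562
  gamma(0) * 0.834471 = 4.195413
  gamma(0) = 4.195413 / 0.834471 = 5.027631.
  gamma(1) = A gamma(0) + B = (0.35533)(5.027631) + (1.906091) = 3.692559.
Therefore gamma(1) = 3.6926 (to 4 decimal places).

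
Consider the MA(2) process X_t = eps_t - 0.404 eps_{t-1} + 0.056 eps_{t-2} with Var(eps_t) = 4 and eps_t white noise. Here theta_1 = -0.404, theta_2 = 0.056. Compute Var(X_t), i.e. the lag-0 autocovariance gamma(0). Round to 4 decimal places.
\gamma(0) = 4.6654

For an MA(q) process X_t = eps_t + sum_i theta_i eps_{t-i} with
Var(eps_t) = sigma^2, the variance is
  gamma(0) = sigma^2 * (1 + sum_i theta_i^2).
  sum_i theta_i^2 = (-0.404)^2 + (0.056)^2 = 0.163216 + 0.003136 = 0.166352.
  gamma(0) = 4 * (1 + 0.166352) = 4 * 1.166352 = 4.665408, which rounds to 4.6654.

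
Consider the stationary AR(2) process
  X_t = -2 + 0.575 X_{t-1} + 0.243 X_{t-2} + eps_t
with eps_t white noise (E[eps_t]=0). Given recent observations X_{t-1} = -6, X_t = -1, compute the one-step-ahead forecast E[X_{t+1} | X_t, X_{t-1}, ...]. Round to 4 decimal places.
E[X_{t+1} \mid \mathcal F_t] = -4.0330

For an AR(p) model X_t = c + sum_i phi_i X_{t-i} + eps_t, the
one-step-ahead conditional mean is
  E[X_{t+1} | X_t, ...] = c + sum_i phi_i X_{t+1-i}.
Substitute known values:
  E[X_{t+1} | ...] = -2 + (0.575) * (-1) + (0.243) * (-6)
                   = -4.0330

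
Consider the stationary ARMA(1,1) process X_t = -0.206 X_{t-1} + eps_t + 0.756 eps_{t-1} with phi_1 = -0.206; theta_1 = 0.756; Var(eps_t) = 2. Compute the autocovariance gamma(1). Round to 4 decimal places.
\gamma(1) = 0.9698

Multiply the model equation by X_{t-k} and take expectations. With theta_0 = psi_0 = 1 and psi_j the MA(infinity) weights, this gives
  gamma(k) - sum_i phi_i gamma(k-i) = c_k,
  c_k = sigma^2 * sum_{j=k..q} theta_j psi_{j-k}   (c_k = 0 for k > q),
using gamma(-m) = gamma(m).
psi-weights needed (psi_j = theta_j + sum_i phi_i psi_{j-i}):
  psi_1 = theta_1 + phi_1 = 0.756 + (-0.206) = 0.55
Right-hand sides:
  c_0 = sigma^2 (1 + theta_1 psi_1) = 2 * (1 + (0.756)(0.55)) = 2 * 1.4158 = 2.8316
  c_1 = sigma^2 theta_1 = 2 * (0.756) = 1.512
  c_2 = 0
Equations for k = 0 and k = 1 (AR order 1):
  gamma(0) = phi_1 gamma(1) + c_0
  gamma(1) = phi_1 gamma(0) + c_1
Substituting the second into the first: gamma(0) (1 - phi_1^2) = c_0 + phi_1 c_1, so
  gamma(0) = (c_0 + phi_1 c_1) / (1 - phi_1^2) = (2.8316 + (-0.206)(1.512)) / (1 - (-0.206)^2) = 2.520128 / 0.957564 = 2.631812.
  gamma(1) = phi_1 gamma(0) + c_1 = (-0.206)(2.631812) + (1.512) = 0.969847.
Therefore gamma(1) = 0.9698 (to 4 decimal places).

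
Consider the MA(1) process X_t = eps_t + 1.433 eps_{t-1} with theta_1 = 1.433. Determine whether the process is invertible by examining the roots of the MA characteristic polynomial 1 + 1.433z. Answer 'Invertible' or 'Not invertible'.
\text{Not invertible}

The MA(q) characteristic polynomial is P(z) = 1 + 1.433z.
Invertibility requires all roots to lie outside the unit circle, i.e. |z| > 1 for every root.
This is linear in z: 1 + (1.433) z = 0  =>  z = -1/(1.433) = -0.697837,  |z| = 0.697837.
Moduli of all roots: 0.6978.
All moduli strictly greater than 1? No.
Verdict: Not invertible.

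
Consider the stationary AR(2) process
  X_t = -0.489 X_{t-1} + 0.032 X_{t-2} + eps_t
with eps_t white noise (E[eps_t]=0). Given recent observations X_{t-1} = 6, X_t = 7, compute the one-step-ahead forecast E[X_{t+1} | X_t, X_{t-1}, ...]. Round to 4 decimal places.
E[X_{t+1} \mid \mathcal F_t] = -3.2310

For an AR(p) model X_t = c + sum_i phi_i X_{t-i} + eps_t, the
one-step-ahead conditional mean is
  E[X_{t+1} | X_t, ...] = c + sum_i phi_i X_{t+1-i}.
Substitute known values:
  E[X_{t+1} | ...] = (-0.489) * (7) + (0.032) * (6)
                   = -3.2310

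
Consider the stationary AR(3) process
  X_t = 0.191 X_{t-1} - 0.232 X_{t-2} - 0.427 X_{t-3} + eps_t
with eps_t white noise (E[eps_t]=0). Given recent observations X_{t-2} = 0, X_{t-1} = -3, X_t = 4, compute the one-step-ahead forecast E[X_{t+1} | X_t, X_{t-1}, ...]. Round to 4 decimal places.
E[X_{t+1} \mid \mathcal F_t] = 1.4600

For an AR(p) model X_t = c + sum_i phi_i X_{t-i} + eps_t, the
one-step-ahead conditional mean is
  E[X_{t+1} | X_t, ...] = c + sum_i phi_i X_{t+1-i}.
Substitute known values:
  E[X_{t+1} | ...] = (0.191) * (4) + (-0.232) * (-3) + (-0.427) * (0)
                   = 1.4600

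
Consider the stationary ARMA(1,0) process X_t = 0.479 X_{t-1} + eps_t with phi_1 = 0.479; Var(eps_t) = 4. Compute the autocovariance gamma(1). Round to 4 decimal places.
\gamma(1) = 2.4865

Multiply the model equation by X_{t-k} and take expectations. With theta_0 = psi_0 = 1 and psi_j the MA(infinity) weights, this gives
  gamma(k) - sum_i phi_i gamma(k-i) = c_k,
  c_k = sigma^2 * sum_{j=k..q} theta_j psi_{j-k}   (c_k = 0 for k > q),
using gamma(-m) = gamma(m).
Pure AR (q = 0): c_0 = sigma^2 = 4, c_k = 0 for k >= 1.
Equations for k = 0 and k = 1 (AR order 1):
  gamma(0) = phi_1 gamma(1) + c_0
  gamma(1) = phi_1 gamma(0) + c_1
Substituting the second into the first: gamma(0) (1 - phi_1^2) = c_0 + phi_1 c_1, so
  gamma(0) = c_0 / (1 - phi_1^2) = 4 / (1 - (0.479)^2) = 4 / 0.770559 = 5.191037.
  gamma(1) = phi_1 gamma(0) = (0.479)(5.191037) = 2.486507.
Therefore gamma(1) = 2.4865 (to 4 decimal places).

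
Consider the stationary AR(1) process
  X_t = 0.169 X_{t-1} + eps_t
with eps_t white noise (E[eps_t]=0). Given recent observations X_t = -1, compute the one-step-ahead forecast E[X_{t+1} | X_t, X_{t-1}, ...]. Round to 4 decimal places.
E[X_{t+1} \mid \mathcal F_t] = -0.1690

For an AR(p) model X_t = c + sum_i phi_i X_{t-i} + eps_t, the
one-step-ahead conditional mean is
  E[X_{t+1} | X_t, ...] = c + sum_i phi_i X_{t+1-i}.
Substitute known values:
  E[X_{t+1} | ...] = (0.169) * (-1)
                   = -0.1690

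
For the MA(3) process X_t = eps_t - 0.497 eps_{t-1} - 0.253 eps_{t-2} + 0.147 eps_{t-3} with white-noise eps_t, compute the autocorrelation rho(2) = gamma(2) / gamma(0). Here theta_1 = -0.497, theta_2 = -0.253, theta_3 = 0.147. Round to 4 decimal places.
\rho(2) = -0.2447

For an MA(q) process with theta_0 = 1, the autocovariance is
  gamma(k) = sigma^2 * sum_{i=0..q-k} theta_i * theta_{i+k},
and rho(k) = gamma(k) / gamma(0). Sigma^2 cancels.
  numerator   = (1)*(-0.253) + (-0.497)*(0.147) = -0.326059.
  denominator = (1)^2 + (-0.497)^2 + (-0.253)^2 + (0.147)^2 = 1.332627.
  rho(2) = -0.326059 / 1.332627 = -0.2447.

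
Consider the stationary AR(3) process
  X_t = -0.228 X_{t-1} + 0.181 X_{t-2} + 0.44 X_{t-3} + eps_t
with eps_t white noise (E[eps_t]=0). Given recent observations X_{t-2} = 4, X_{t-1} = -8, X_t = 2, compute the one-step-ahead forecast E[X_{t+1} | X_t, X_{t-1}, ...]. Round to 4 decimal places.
E[X_{t+1} \mid \mathcal F_t] = -0.1440

For an AR(p) model X_t = c + sum_i phi_i X_{t-i} + eps_t, the
one-step-ahead conditional mean is
  E[X_{t+1} | X_t, ...] = c + sum_i phi_i X_{t+1-i}.
Substitute known values:
  E[X_{t+1} | ...] = (-0.228) * (2) + (0.181) * (-8) + (0.44) * (4)
                   = -0.1440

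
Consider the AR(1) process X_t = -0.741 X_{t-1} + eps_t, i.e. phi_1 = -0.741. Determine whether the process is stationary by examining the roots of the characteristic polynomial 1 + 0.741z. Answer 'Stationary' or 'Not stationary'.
\text{Stationary}

The AR(p) characteristic polynomial is P(z) = 1 + 0.741z.
Stationarity requires all roots to lie outside the unit circle, i.e. |z| > 1 for every root.
This is linear in z: 1 + (0.741) z = 0  =>  z = -1/(0.741) = -1.349528,  |z| = 1.349528.
Moduli of all roots: 1.3495.
All moduli strictly greater than 1? Yes.
Verdict: Stationary.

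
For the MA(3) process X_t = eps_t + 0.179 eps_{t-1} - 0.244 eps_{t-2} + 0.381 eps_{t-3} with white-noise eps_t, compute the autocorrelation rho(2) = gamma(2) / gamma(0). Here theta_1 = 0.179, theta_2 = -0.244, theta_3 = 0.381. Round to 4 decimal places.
\rho(2) = -0.1421

For an MA(q) process with theta_0 = 1, the autocovariance is
  gamma(k) = sigma^2 * sum_{i=0..q-k} theta_i * theta_{i+k},
and rho(k) = gamma(k) / gamma(0). Sigma^2 cancels.
  numerator   = (1)*(-0.244) + (0.179)*(0.381) = -0.175801.
  denominator = (1)^2 + (0.179)^2 + (-0.244)^2 + (0.381)^2 = 1.236738.
  rho(2) = -0.175801 / 1.236738 = -0.1421.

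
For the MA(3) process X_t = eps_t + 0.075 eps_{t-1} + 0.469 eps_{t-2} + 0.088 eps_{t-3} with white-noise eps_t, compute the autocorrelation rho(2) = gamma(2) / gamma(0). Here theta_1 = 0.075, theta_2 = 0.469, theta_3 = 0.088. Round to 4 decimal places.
\rho(2) = 0.3856

For an MA(q) process with theta_0 = 1, the autocovariance is
  gamma(k) = sigma^2 * sum_{i=0..q-k} theta_i * theta_{i+k},
and rho(k) = gamma(k) / gamma(0). Sigma^2 cancels.
  numerator   = (1)*(0.469) + (0.075)*(0.088) = 0.4756.
  denominator = (1)^2 + (0.075)^2 + (0.469)^2 + (0.088)^2 = 1.23333.
  rho(2) = 0.4756 / 1.23333 = 0.3856.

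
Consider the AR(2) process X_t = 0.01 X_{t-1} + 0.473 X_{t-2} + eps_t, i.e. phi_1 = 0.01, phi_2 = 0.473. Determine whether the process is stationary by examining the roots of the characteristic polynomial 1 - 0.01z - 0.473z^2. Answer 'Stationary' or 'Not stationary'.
\text{Stationary}

The AR(p) characteristic polynomial is P(z) = 1 - 0.01z - 0.473z^2.
Stationarity requires all roots to lie outside the unit circle, i.e. |z| > 1 for every root.
Set 1 + (-0.01) z + (-0.473) z^2 = 0, i.e. a z^2 + b z + c = 0 with a = -0.473, b = -0.01, c = 1.
Discriminant D = b^2 - 4ac = (-0.01)^2 - 4*(-0.473)*1 = 0.0001 - (-1.892) = 1.8921.
D >= 0, so the roots are real: z = (-b +/- sqrt(D)) / (2a) = (0.01 +/- 1.375536) / (-0.946).
  z_1 = (0.01 + 1.375536) / (-0.946) = -1.4646,   |z_1| = 1.4646.
  z_2 = (0.01 - 1.375536) / (-0.946) = 1.4435,   |z_2| = 1.4435.
Moduli of all roots: 1.4646, 1.4435.
All moduli strictly greater than 1? Yes.
Verdict: Stationary.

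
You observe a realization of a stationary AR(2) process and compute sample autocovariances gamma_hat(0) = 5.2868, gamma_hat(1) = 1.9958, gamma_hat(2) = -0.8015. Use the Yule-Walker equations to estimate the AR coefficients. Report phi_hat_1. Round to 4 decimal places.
\hat\phi_{1} = 0.5070

The Yule-Walker equations for an AR(p) process read, in matrix form,
  Gamma_p phi = r_p,   with   (Gamma_p)_{ij} = gamma(|i - j|),
                       (r_p)_i = gamma(i),   i,j = 1..p.
Substitute the sample gammas (Toeplitz matrix and right-hand side of size 2):
  Gamma_p = [[5.2868, 1.9958], [1.9958, 5.2868]]
  r_p     = [1.9958, -0.8015]
Written out:
  5.2868 phi_1 + 1.9958 phi_2 = 1.9958
  1.9958 phi_1 + 5.2868 phi_2 = -0.8015
Solve by Cramer's rule:
  det = gamma(0)^2 - gamma(1)^2 = (5.2868)^2 - (1.9958)^2 = 27.95025424 - 3.98321764 = 23.9670366
  phi_hat_1 = [gamma(1) gamma(0) - gamma(1) gamma(2)] / det = [(1.9958)(5.2868) - (1.9958)(-0.8015)] / 23.9670366 = 12.15102914 / 23.9670366 = 0.507
  phi_hat_2 = [gamma(0) gamma(2) - gamma(1)^2] / det = [(5.2868)(-0.8015) - (1.9958)^2] / 23.9670366 = -8.22058784 / 23.9670366 = -0.343
So phi_hat = [0.5070, -0.3430].
Therefore phi_hat_1 = 0.5070.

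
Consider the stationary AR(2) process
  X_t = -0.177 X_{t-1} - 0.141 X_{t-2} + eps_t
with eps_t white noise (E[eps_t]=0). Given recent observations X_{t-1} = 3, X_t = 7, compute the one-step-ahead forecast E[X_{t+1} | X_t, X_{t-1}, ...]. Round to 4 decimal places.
E[X_{t+1} \mid \mathcal F_t] = -1.6620

For an AR(p) model X_t = c + sum_i phi_i X_{t-i} + eps_t, the
one-step-ahead conditional mean is
  E[X_{t+1} | X_t, ...] = c + sum_i phi_i X_{t+1-i}.
Substitute known values:
  E[X_{t+1} | ...] = (-0.177) * (7) + (-0.141) * (3)
                   = -1.6620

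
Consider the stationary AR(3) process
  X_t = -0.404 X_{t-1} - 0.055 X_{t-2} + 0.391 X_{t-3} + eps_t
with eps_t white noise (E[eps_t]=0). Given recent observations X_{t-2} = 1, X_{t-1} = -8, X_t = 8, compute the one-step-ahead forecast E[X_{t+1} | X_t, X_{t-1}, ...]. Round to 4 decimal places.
E[X_{t+1} \mid \mathcal F_t] = -2.4010

For an AR(p) model X_t = c + sum_i phi_i X_{t-i} + eps_t, the
one-step-ahead conditional mean is
  E[X_{t+1} | X_t, ...] = c + sum_i phi_i X_{t+1-i}.
Substitute known values:
  E[X_{t+1} | ...] = (-0.404) * (8) + (-0.055) * (-8) + (0.391) * (1)
                   = -2.4010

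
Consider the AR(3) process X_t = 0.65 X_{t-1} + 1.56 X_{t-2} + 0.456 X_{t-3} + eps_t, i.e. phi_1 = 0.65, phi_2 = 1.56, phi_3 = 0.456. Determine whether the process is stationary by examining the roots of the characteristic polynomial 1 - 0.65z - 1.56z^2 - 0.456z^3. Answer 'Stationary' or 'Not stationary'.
\text{Not stationary}

The AR(p) characteristic polynomial is P(z) = 1 - 0.65z - 1.56z^2 - 0.456z^3.
Stationarity requires all roots to lie outside the unit circle, i.e. |z| > 1 for every root.
Degree 3: look for a simple real root z0 first, then factor out (1 - z/z0) and solve the remaining quadratic.
Testing z0 = -2.5: P(-2.5) = 1 + (-0.65)(-2.5) + (-1.56)(-2.5)^2 + (-0.456)(-2.5)^3
  = 1 + (1.625) + (-9.75) + (7.125) = 0.  So z_0 = -2.5 is a root, |z_0| = 2.5.
Divide out the factor (1 + 0.4 z) = (1 - z/z0) (since 1/z0 = -0.4):
  P(z) = (1 + 0.4 z)(1 + (-1.05) z + (-1.14) z^2)
  [check: z-coef -1.05 - (-0.4) = -0.65; z^2-coef -1.14 - (-0.4)(-1.05) = -1.56; z^3-coef -(-0.4)(-1.14) = -0.456.]
Remaining roots from the quadratic factor 1 + (-1.05) z + (-1.14) z^2:
  Set 1 + (-1.05) z + (-1.14) z^2 = 0, i.e. a z^2 + b z + c = 0 with a = -1.14, b = -1.05, c = 1.
  Discriminant D = b^2 - 4ac = (-1.05)^2 - 4*(-1.14)*1 = 1.1025 - (-4.56) = 5.6625.
  D >= 0, so the roots are real: z = (-b +/- sqrt(D)) / (2a) = (1.05 +/- 2.379601) / (-2.28).
    z_1 = (1.05 + 2.379601) / (-2.28) = -1.5042,   |z_1| = 1.5042.
    z_2 = (1.05 - 2.379601) / (-2.28) = 0.5832,   |z_2| = 0.5832.
Moduli of all roots: 2.5000, 1.5042, 0.5832.
All moduli strictly greater than 1? No.
Verdict: Not stationary.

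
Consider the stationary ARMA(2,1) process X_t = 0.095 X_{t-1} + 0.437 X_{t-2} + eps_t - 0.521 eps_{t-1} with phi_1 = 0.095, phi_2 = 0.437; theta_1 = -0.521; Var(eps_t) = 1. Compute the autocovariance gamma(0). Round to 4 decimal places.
\gamma(0) = 1.3939

Multiply the model equation by X_{t-k} and take expectations. With theta_0 = psi_0 = 1 and psi_j the MA(infinity) weights, this gives
  gamma(k) - sum_i phi_i gamma(k-i) = c_k,
  c_k = sigma^2 * sum_{j=k..q} theta_j psi_{j-k}   (c_k = 0 for k > q),
using gamma(-m) = gamma(m).
psi-weights needed (psi_j = theta_j + sum_i phi_i psi_{j-i}):
  psi_1 = theta_1 + phi_1 = -0.521 + (0.095) = -0.426
Right-hand sides:
  c_0 = sigma^2 (1 + theta_1 psi_1) = 1 * (1 + (-0.521)(-0.426)) = 1 * 1.221946 = 1.221946
  c_1 = sigma^2 theta_1 = 1 * (-0.521) = -0.521
  c_2 = 0
Equations for k = 0, 1, 2 (AR order 2, c_2 = 0):
  (E0) gamma(0) = phi_1 gamma(1) + phi_2 gamma(2) + c_0
  (E1) gamma(1) = phi_1 gamma(0) + phi_2 gamma(1) + c_1
  (E2) gamma(2) = phi_1 gamma(1) + phi_2 gamma(0)
From (E1): gamma(1) = A gamma(0) + B with
  A = phi_1 / (1 - phi_2) = 0.095 / 0.563 = 0.168739,   B = c_1 / (1 - phi_2) = -0.521 / 0.563 = -0.9254.
Insert (E2) into (E0): gamma(0) (1 - phi_2^2) = phi_1 (1 + phi_2) gamma(1) + c_0.
  phi_1 (1 + phi_2) = (0.095)(1.437) = 0.136515,   1 - phi_2^2 = 0.809031.
Replace gamma(1) by A gamma(0) + B and collect gamma(0):
  gamma(0) [0.809031 - (0.136515)(0.168739)] = (0.136515)(-0.9254) + 1.221946
  gamma(0) * 0.785996 = 1.095615
  gamma(0) = 1.095615 / 0.785996 = 1.39392.
Therefore gamma(0) = 1.3939 (to 4 decimal places).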